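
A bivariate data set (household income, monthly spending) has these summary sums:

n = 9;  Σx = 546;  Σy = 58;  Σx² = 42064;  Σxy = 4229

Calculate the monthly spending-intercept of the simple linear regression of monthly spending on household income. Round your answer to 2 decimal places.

1.62

Sxx = Σx² − (Σx)²/n = 42064 − 33124 = 8940
Sxy = Σxy − (Σx)(Σy)/n = 4229 − 3518.666667 = 710.333333
b = Sxy/Sxx = 710.333333/8940 = 0.079456
a = ȳ − b·x̄ = 6.444444 − 0.079456·60.666667 = 1.624136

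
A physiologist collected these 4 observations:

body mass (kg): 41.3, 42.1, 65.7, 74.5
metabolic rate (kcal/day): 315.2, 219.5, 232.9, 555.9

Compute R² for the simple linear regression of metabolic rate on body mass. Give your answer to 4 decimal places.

n = 4, Σx = 223.6, Σy = 1323.5, Σxy = 78974.79, Σx² = 13344.84, Σy² = 510798.51
Sxx = Σx² − (Σx)²/n = 13344.84 − 12499.24 = 845.6
Sxy = Σxy − (Σx)(Σy)/n = 78974.79 − 73983.65 = 4991.14
Syy = Σy² − (Σy)²/n = 510798.51 − 437913.0625 = 72885.4475
R² = Sxy²/(Sxx·Syy) = (4991.14)²/(845.6·72885.4475) = 0.404198

0.4042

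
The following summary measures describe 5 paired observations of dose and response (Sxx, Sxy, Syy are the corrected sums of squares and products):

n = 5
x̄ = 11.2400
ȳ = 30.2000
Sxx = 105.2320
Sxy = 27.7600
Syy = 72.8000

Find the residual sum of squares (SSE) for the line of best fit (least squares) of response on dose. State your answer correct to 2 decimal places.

b = Sxy/Sxx = 27.76/105.232 = 0.263798
SSE = Syy − b·Sxy = 72.8 − 0.263798·27.76 = 65.476965

65.48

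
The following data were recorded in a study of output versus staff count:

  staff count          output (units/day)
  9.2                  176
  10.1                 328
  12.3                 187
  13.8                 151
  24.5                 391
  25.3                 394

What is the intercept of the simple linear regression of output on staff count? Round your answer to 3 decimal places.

83.841

n = 6, Σx = 95.2, Σy = 1627, Σxy = 28863.6, Σx² = 1768.72
Sxx = Σx² − (Σx)²/n = 1768.72 − 1510.506667 = 258.213333
Sxy = Σxy − (Σx)(Σy)/n = 28863.6 − 25815.066667 = 3048.533333
b = Sxy/Sxx = 3048.533333/258.213333 = 11.806258
a = ȳ − b·x̄ = 271.166667 − 11.806258·15.866667 = 83.840700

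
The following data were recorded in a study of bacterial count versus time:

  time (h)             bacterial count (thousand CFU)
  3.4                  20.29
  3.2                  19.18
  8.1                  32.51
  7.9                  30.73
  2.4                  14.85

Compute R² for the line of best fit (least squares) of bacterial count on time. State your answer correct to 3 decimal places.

n = 5, Σx = 25, Σy = 117.56, Σxy = 672.1, Σx² = 155.58, Σy² = 3001.312
Sxx = Σx² − (Σx)²/n = 155.58 − 125 = 30.58
Sxy = Σxy − (Σx)(Σy)/n = 672.1 − 587.8 = 84.3
Syy = Σy² − (Σy)²/n = 3001.312 − 2764.07072 = 237.24128
R² = Sxy²/(Sxx·Syy) = (84.3)²/(30.58·237.24128) = 0.979552

0.980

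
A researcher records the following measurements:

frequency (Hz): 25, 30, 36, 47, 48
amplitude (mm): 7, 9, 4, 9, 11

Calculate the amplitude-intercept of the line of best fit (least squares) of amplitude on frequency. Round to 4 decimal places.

3.3365

n = 5, Σx = 186, Σy = 40, Σxy = 1540, Σx² = 7334
Sxx = Σx² − (Σx)²/n = 7334 − 6919.2 = 414.8
Sxy = Σxy − (Σx)(Σy)/n = 1540 − 1488 = 52
b = Sxy/Sxx = 52/414.8 = 0.125362
a = ȳ − b·x̄ = 8 − 0.125362·37.2 = 3.336548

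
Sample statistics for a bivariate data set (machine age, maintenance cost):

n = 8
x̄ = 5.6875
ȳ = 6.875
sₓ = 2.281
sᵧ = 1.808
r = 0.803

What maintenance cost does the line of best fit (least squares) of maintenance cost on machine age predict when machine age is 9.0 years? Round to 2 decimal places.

b = r · sᵧ/sₓ = 0.803 · 1.808/2.281 = 0.636486
a = ȳ − b·x̄ = 6.875 − 0.636486·5.6875 = 3.254987
ŷ(9.0) = a + b·9.0 = 3.254987 + 0.636486·9 = 8.983359

8.98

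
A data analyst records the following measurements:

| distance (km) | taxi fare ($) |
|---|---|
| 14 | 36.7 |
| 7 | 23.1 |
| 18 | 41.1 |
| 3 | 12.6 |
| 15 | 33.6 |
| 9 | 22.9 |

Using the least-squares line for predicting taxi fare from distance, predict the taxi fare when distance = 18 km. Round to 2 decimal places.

n = 6, Σx = 66, Σy = 170, Σxy = 2163.2, Σx² = 884
Sxx = Σx² − (Σx)²/n = 884 − 726 = 158
Sxy = Σxy − (Σx)(Σy)/n = 2163.2 − 1870 = 293.2
b = Sxy/Sxx = 293.2/158 = 1.855696
a = ȳ − b·x̄ = 28.333333 − 1.855696·11 = 7.920675
ŷ(18) = a + b·18 = 7.920675 + 1.855696·18 = 41.323207

41.32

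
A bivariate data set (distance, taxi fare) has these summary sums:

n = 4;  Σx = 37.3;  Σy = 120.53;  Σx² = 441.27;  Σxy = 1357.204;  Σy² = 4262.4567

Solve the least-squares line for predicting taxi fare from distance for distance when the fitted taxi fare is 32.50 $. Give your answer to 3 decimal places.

10.273

Sxx = Σx² − (Σx)²/n = 441.27 − 347.8225 = 93.4475
Sxy = Σxy − (Σx)(Σy)/n = 1357.204 − 1123.94225 = 233.26175
b = Sxy/Sxx = 233.26175/93.4475 = 2.496180
a = ȳ − b·x̄ = 30.1325 − 2.496180·9.325 = 6.855625
Set a + b·x = 32.50: x = (32.50 − 6.855625) / 2.496180 = 10.273449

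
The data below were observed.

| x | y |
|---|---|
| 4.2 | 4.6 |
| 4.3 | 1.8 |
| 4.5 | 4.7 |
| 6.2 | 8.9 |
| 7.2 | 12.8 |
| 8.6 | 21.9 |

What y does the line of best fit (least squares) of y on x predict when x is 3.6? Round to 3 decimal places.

n = 6, Σx = 35, Σy = 54.7, Σxy = 383.89, Σx² = 220.62
Sxx = Σx² − (Σx)²/n = 220.62 − 204.166667 = 16.453333
Sxy = Σxy − (Σx)(Σy)/n = 383.89 − 319.083333 = 64.806667
b = Sxy/Sxx = 64.806667/16.453333 = 3.938817
a = ȳ − b·x̄ = 9.116667 − 3.938817·5.833333 = -13.859765
ŷ(3.6) = a + b·3.6 = -13.859765 + 3.938817·3.6 = 0.319976

0.320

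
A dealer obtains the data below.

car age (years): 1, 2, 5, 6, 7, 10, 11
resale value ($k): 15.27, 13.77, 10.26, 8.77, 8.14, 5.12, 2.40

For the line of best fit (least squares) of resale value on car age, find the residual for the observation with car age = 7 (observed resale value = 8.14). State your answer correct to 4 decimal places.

0.2389

n = 7, Σx = 42, Σy = 63.73, Σxy = 281.31, Σx² = 336
Sxx = Σx² − (Σx)²/n = 336 − 252 = 84
Sxy = Σxy − (Σx)(Σy)/n = 281.31 − 382.38 = -101.07
b = Sxy/Sxx = -101.07/84 = -1.203214
a = ȳ − b·x̄ = 9.104286 − (-1.203214)·6 = 16.323571
ŷ(7) = 16.323571 + (-1.203214)·7 = 7.901071
residual = y − ŷ = 8.14 − 7.901071 = 0.238929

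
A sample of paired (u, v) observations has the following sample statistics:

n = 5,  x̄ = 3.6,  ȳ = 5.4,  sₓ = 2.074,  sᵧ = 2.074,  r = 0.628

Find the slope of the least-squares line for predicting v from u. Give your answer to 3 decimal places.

b = r · sᵧ/sₓ = 0.628 · 2.074/2.074 = 0.628

0.628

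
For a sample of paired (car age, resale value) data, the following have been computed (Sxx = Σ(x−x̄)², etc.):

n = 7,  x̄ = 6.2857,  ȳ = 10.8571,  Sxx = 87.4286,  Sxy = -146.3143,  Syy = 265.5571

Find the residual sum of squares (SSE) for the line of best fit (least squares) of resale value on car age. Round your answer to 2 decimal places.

b = Sxy/Sxx = -146.3143/87.4286 = -1.673529
SSE = Syy − b·Sxy = 265.5571 − (-1.673529)·(-146.3143) = 20.695872

20.70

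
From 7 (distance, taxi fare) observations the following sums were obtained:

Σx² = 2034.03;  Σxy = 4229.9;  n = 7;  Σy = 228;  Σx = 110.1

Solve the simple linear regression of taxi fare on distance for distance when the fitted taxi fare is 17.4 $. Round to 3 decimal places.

8.604

Sxx = Σx² − (Σx)²/n = 2034.03 − 1731.715714 = 302.314286
Sxy = Σxy − (Σx)(Σy)/n = 4229.9 − 3586.114286 = 643.785714
b = Sxy/Sxx = 643.785714/302.314286 = 2.129525
a = ȳ − b·x̄ = 32.571429 − 2.129525·15.728571 = -0.922952
Set a + b·x = 17.4: x = (17.4 − (-0.922952)) / 2.129525 = 8.604245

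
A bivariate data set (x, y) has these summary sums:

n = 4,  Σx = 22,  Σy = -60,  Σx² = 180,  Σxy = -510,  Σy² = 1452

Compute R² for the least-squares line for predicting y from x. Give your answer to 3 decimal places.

Sxx = Σx² − (Σx)²/n = 180 − 121 = 59
Sxy = Σxy − (Σx)(Σy)/n = -510 − (-330) = -180
Syy = Σy² − (Σy)²/n = 1452 − 900 = 552
R² = Sxy²/(Sxx·Syy) = (-180)²/(59·552) = 0.994842

0.995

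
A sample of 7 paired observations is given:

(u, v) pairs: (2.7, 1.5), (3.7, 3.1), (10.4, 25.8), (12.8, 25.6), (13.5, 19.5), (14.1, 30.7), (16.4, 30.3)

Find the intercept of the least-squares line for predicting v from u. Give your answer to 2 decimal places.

-3.46

n = 7, Σx = 73.6, Σy = 136.5, Σxy = 1804.56, Σx² = 943
Sxx = Σx² − (Σx)²/n = 943 − 773.851429 = 169.148571
Sxy = Σxy − (Σx)(Σy)/n = 1804.56 − 1435.2 = 369.36
b = Sxy/Sxx = 369.36/169.148571 = 2.183642
a = ȳ − b·x̄ = 19.5 − 2.183642·10.514286 = -3.459441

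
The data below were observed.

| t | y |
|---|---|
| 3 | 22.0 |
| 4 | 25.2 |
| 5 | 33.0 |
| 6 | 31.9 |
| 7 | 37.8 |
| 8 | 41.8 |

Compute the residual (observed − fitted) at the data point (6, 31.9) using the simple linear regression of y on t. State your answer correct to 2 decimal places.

-1.99

n = 6, Σx = 33, Σy = 191.7, Σxy = 1122.2, Σx² = 199
Sxx = Σx² − (Σx)²/n = 199 − 181.5 = 17.5
Sxy = Σxy − (Σx)(Σy)/n = 1122.2 − 1054.35 = 67.85
b = Sxy/Sxx = 67.85/17.5 = 3.877143
a = ȳ − b·x̄ = 31.95 − 3.877143·5.5 = 10.625714
ŷ(6) = 10.625714 + 3.877143·6 = 33.888571
residual = y − ŷ = 31.9 − 33.888571 = -1.988571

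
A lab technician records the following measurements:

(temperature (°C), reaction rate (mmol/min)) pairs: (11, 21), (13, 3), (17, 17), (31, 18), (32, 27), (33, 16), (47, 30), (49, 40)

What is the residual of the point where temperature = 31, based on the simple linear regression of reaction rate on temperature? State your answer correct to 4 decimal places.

n = 8, Σx = 233, Σy = 172, Σxy = 5879, Σx² = 8263
Sxx = Σx² − (Σx)²/n = 8263 − 6786.125 = 1476.875
Sxy = Σxy − (Σx)(Σy)/n = 5879 − 5009.5 = 869.5
b = Sxy/Sxx = 869.5/1476.875 = 0.588743
a = ȳ − b·x̄ = 21.5 − 0.588743·29.125 = 4.352857
ŷ(31) = 4.352857 + 0.588743·31 = 22.603893
residual = y − ŷ = 18 − 22.603893 = -4.603893

-4.6039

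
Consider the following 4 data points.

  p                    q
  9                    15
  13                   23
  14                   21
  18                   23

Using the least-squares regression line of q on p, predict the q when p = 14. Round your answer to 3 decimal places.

20.927

n = 4, Σx = 54, Σy = 82, Σxy = 1142, Σx² = 770
Sxx = Σx² − (Σx)²/n = 770 − 729 = 41
Sxy = Σxy − (Σx)(Σy)/n = 1142 − 1107 = 35
b = Sxy/Sxx = 35/41 = 0.853659
a = ȳ − b·x̄ = 20.5 − 0.853659·13.5 = 8.975610
ŷ(14) = a + b·14 = 8.975610 + 0.853659·14 = 20.926829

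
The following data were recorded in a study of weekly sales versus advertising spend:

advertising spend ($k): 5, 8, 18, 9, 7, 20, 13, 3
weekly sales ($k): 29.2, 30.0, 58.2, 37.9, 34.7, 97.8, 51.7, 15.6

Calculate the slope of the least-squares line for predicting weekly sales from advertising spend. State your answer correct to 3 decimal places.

3.880

n = 8, Σx = 83, Σy = 355.1, Σxy = 4692.5, Σx² = 1121
Sxx = Σx² − (Σx)²/n = 1121 − 861.125 = 259.875
Sxy = Σxy − (Σx)(Σy)/n = 4692.5 − 3684.1625 = 1008.3375
b = Sxy/Sxx = 1008.3375/259.875 = 3.880087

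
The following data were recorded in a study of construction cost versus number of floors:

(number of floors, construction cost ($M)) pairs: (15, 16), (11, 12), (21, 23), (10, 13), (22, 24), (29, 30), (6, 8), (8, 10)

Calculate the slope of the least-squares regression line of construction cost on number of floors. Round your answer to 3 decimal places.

n = 8, Σx = 122, Σy = 136, Σxy = 2511, Σx² = 2312
Sxx = Σx² − (Σx)²/n = 2312 − 1860.5 = 451.5
Sxy = Σxy − (Σx)(Σy)/n = 2511 − 2074 = 437
b = Sxy/Sxx = 437/451.5 = 0.967885

0.968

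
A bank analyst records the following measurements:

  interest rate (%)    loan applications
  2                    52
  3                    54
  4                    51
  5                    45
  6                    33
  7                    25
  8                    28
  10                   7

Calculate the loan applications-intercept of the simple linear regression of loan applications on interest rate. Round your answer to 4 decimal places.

70.4135

n = 8, Σx = 45, Σy = 295, Σxy = 1362, Σx² = 303
Sxx = Σx² − (Σx)²/n = 303 − 253.125 = 49.875
Sxy = Σxy − (Σx)(Σy)/n = 1362 − 1659.375 = -297.375
b = Sxy/Sxx = -297.375/49.875 = -5.962406
a = ȳ − b·x̄ = 36.875 − (-5.962406)·5.625 = 70.413534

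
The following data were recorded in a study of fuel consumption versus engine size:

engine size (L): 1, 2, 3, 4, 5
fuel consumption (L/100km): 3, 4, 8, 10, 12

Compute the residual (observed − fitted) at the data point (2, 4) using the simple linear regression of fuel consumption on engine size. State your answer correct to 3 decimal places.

n = 5, Σx = 15, Σy = 37, Σxy = 135, Σx² = 55
Sxx = Σx² − (Σx)²/n = 55 − 45 = 10
Sxy = Σxy − (Σx)(Σy)/n = 135 − 111 = 24
b = Sxy/Sxx = 24/10 = 2.4
a = ȳ − b·x̄ = 7.4 − 2.4·3 = 0.2
ŷ(2) = 0.2 + 2.4·2 = 5
residual = y − ŷ = 4 − 5 = -1

-1.000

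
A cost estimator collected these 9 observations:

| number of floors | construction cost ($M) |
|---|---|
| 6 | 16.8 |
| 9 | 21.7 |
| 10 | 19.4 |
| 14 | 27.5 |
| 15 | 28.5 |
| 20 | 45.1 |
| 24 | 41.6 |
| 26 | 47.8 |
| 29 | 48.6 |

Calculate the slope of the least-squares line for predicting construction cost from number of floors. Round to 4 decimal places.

n = 9, Σx = 153, Σy = 297, Σxy = 5855.2, Σx² = 3131
Sxx = Σx² − (Σx)²/n = 3131 − 2601 = 530
Sxy = Σxy − (Σx)(Σy)/n = 5855.2 − 5049 = 806.2
b = Sxy/Sxx = 806.2/530 = 1.521132

1.5211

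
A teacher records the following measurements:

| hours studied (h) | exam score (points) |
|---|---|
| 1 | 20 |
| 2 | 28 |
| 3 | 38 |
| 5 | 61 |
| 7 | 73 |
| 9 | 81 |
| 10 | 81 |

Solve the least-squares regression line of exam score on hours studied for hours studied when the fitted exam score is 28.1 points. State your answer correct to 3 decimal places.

1.589

n = 7, Σx = 37, Σy = 382, Σxy = 2545, Σx² = 269
Sxx = Σx² − (Σx)²/n = 269 − 195.571429 = 73.428571
Sxy = Σxy − (Σx)(Σy)/n = 2545 − 2019.142857 = 525.857143
b = Sxy/Sxx = 525.857143/73.428571 = 7.161479
a = ȳ − b·x̄ = 54.571429 − 7.161479·5.285714 = 16.717899
Set a + b·x = 28.1: x = (28.1 − 16.717899) / 7.161479 = 1.589351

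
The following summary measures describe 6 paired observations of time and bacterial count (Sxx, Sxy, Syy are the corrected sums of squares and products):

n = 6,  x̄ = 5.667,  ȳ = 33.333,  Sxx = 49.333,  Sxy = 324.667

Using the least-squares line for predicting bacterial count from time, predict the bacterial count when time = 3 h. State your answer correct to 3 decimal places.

b = Sxy/Sxx = 324.667/49.333 = 6.581132
a = ȳ − b·x̄ = 33.333 − 6.581132·5.667 = -3.962277
ŷ(3) = a + b·3 = -3.962277 + 6.581132·3 = 15.781120

15.781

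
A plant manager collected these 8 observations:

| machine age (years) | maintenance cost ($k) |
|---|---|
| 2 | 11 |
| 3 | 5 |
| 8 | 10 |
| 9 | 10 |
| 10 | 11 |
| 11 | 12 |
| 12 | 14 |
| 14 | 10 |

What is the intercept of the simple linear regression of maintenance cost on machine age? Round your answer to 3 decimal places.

n = 8, Σx = 69, Σy = 83, Σxy = 757, Σx² = 719
Sxx = Σx² − (Σx)²/n = 719 − 595.125 = 123.875
Sxy = Σxy − (Σx)(Σy)/n = 757 − 715.875 = 41.125
b = Sxy/Sxx = 41.125/123.875 = 0.331988
a = ȳ − b·x̄ = 10.375 − 0.331988·8.625 = 7.511604

7.512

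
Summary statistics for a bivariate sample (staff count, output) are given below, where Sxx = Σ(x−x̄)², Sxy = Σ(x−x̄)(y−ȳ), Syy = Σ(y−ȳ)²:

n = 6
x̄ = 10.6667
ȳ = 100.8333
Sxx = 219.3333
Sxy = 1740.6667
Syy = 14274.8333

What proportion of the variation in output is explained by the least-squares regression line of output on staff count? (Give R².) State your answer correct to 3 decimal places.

R² = Sxy²/(Sxx·Syy) = (1740.6667)²/(219.3333·14274.8333) = 0.967733

0.968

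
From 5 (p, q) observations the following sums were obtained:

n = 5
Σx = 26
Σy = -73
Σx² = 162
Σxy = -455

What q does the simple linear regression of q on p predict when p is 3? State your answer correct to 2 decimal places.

-8.41

Sxx = Σx² − (Σx)²/n = 162 − 135.2 = 26.8
Sxy = Σxy − (Σx)(Σy)/n = -455 − (-379.6) = -75.4
b = Sxy/Sxx = -75.4/26.8 = -2.813433
a = ȳ − b·x̄ = -14.6 − (-2.813433)·5.2 = 0.029851
ŷ(3) = a + b·3 = 0.029851 + (-2.813433)·3 = -8.410448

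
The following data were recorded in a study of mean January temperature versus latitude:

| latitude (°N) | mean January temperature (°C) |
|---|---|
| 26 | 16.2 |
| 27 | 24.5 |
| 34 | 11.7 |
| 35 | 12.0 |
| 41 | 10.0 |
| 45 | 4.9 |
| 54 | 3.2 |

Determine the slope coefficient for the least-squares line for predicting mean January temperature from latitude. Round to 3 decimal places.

n = 7, Σx = 262, Σy = 82.5, Σxy = 2703.8, Σx² = 10408
Sxx = Σx² − (Σx)²/n = 10408 − 9806.285714 = 601.714286
Sxy = Σxy − (Σx)(Σy)/n = 2703.8 − 3087.857143 = -384.057143
b = Sxy/Sxx = -384.057143/601.714286 = -0.638272

-0.638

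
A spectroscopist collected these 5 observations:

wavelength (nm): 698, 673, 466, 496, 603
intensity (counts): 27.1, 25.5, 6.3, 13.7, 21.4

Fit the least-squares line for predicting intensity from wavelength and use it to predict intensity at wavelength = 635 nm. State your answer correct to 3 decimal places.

n = 5, Σx = 2936, Σy = 94, Σxy = 58712.5, Σx² = 1766914
Sxx = Σx² − (Σx)²/n = 1766914 − 1724019.2 = 42894.8
Sxy = Σxy − (Σx)(Σy)/n = 58712.5 − 55196.8 = 3515.7
b = Sxy/Sxx = 3515.7/42894.8 = 0.081961
a = ȳ − b·x̄ = 18.8 − 0.081961·587.2 = -29.327490
ŷ(635) = a + b·635 = -29.327490 + 0.081961·635 = 22.717735

22.718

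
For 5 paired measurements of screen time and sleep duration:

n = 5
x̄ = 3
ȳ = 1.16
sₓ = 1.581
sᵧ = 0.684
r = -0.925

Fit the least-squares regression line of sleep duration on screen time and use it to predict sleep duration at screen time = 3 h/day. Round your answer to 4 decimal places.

1.1600

b = r · sᵧ/sₓ = -0.925 · 0.684/1.581 = -0.400190
a = ȳ − b·x̄ = 1.16 − (-0.400190)·3 = 2.360569
ŷ(3) = a + b·3 = 2.360569 + (-0.400190)·3 = 1.16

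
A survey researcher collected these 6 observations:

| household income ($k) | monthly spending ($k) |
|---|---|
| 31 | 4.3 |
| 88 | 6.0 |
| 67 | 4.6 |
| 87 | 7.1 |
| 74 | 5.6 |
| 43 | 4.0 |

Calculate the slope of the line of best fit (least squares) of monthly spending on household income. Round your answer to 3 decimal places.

0.044

n = 6, Σx = 390, Σy = 31.6, Σxy = 2173.6, Σx² = 28088
Sxx = Σx² − (Σx)²/n = 28088 − 25350 = 2738
Sxy = Σxy − (Σx)(Σy)/n = 2173.6 − 2054 = 119.6
b = Sxy/Sxx = 119.6/2738 = 0.043682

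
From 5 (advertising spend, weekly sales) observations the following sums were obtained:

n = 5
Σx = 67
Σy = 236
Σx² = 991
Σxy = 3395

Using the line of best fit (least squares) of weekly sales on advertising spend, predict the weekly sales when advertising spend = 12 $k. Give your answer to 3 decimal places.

Sxx = Σx² − (Σx)²/n = 991 − 897.8 = 93.2
Sxy = Σxy − (Σx)(Σy)/n = 3395 − 3162.4 = 232.6
b = Sxy/Sxx = 232.6/93.2 = 2.495708
a = ȳ − b·x̄ = 47.2 − 2.495708·13.4 = 13.757511
ŷ(12) = a + b·12 = 13.757511 + 2.495708·12 = 43.706009

43.706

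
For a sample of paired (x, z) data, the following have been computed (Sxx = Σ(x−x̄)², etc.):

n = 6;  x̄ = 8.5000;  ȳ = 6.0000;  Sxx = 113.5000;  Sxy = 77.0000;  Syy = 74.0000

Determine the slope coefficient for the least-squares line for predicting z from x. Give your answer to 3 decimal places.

b = Sxy/Sxx = 77/113.5 = 0.678414

0.678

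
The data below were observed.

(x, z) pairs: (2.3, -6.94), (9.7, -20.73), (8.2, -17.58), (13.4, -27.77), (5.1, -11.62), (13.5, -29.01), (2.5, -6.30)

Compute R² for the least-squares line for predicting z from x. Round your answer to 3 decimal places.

n = 7, Σx = 54.7, Σy = -119.95, Σxy = -1199.964, Σx² = 560.69, Σy² = 2574.4203
Sxx = Σx² − (Σx)²/n = 560.69 − 427.441429 = 133.248571
Sxy = Σxy − (Σx)(Σy)/n = -1199.964 − (-937.323571) = -262.640429
Syy = Σy² − (Σy)²/n = 2574.4203 − 2055.428929 = 518.991371
R² = Sxy²/(Sxx·Syy) = (-262.640429)²/(133.248571·518.991371) = 0.997471

0.997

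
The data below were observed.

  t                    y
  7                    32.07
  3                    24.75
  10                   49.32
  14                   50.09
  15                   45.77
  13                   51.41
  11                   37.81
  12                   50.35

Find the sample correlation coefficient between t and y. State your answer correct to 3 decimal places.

0.861

n = 8, Σx = 85, Σy = 341.57, Σxy = 3868.19, Σx² = 1013, Σy² = 15285.1175
Sxx = Σx² − (Σx)²/n = 1013 − 903.125 = 109.875
Sxy = Σxy − (Σx)(Σy)/n = 3868.19 − 3629.18125 = 239.00875
Syy = Σy² − (Σy)²/n = 15285.1175 − 14583.758112 = 701.359388
r = Sxy/√(Sxx·Syy) = 239.00875/√(77061.862702) = 239.00875/277.600185 = 0.860982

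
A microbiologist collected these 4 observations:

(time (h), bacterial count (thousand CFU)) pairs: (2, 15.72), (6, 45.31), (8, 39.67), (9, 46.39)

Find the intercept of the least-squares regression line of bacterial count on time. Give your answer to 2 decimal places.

n = 4, Σx = 25, Σy = 147.09, Σxy = 1038.17, Σx² = 185
Sxx = Σx² − (Σx)²/n = 185 − 156.25 = 28.75
Sxy = Σxy − (Σx)(Σy)/n = 1038.17 − 919.3125 = 118.8575
b = Sxy/Sxx = 118.8575/28.75 = 4.134174
a = ȳ − b·x̄ = 36.7725 − 4.134174·6.25 = 10.933913

10.93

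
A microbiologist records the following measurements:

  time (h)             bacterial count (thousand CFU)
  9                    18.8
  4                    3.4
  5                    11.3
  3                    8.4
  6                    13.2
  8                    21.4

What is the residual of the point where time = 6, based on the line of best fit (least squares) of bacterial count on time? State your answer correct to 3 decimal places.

0.024

n = 6, Σx = 35, Σy = 76.5, Σxy = 514.9, Σx² = 231
Sxx = Σx² − (Σx)²/n = 231 − 204.166667 = 26.833333
Sxy = Σxy − (Σx)(Σy)/n = 514.9 − 446.25 = 68.65
b = Sxy/Sxx = 68.65/26.833333 = 2.558385
a = ȳ − b·x̄ = 12.75 − 2.558385·5.833333 = -2.173913
ŷ(6) = -2.173913 + 2.558385·6 = 13.176398
residual = y − ŷ = 13.2 − 13.176398 = 0.023602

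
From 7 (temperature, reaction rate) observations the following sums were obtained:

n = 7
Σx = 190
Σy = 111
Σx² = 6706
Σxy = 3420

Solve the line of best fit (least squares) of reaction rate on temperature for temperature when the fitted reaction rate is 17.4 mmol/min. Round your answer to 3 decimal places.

Sxx = Σx² − (Σx)²/n = 6706 − 5157.142857 = 1548.857143
Sxy = Σxy − (Σx)(Σy)/n = 3420 − 3012.857143 = 407.142857
b = Sxy/Sxx = 407.142857/1548.857143 = 0.262867
a = ȳ − b·x̄ = 15.857143 − 0.262867·27.142857 = 8.722191
Set a + b·x = 17.4: x = (17.4 − 8.722191) / 0.262867 = 33.012211

33.012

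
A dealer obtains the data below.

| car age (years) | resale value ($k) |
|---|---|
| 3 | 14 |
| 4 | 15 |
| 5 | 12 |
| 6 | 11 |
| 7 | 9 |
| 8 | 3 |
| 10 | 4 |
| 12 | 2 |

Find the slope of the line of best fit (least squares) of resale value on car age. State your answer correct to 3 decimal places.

-1.576

n = 8, Σx = 55, Σy = 70, Σxy = 379, Σx² = 443
Sxx = Σx² − (Σx)²/n = 443 − 378.125 = 64.875
Sxy = Σxy − (Σx)(Σy)/n = 379 − 481.25 = -102.25
b = Sxy/Sxx = -102.25/64.875 = -1.576108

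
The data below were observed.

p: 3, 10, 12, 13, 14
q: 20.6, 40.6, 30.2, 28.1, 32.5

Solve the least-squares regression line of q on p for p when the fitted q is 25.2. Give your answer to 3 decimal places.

n = 5, Σx = 52, Σy = 152, Σxy = 1650.5, Σx² = 618
Sxx = Σx² − (Σx)²/n = 618 − 540.8 = 77.2
Sxy = Σxy − (Σx)(Σy)/n = 1650.5 − 1580.8 = 69.7
b = Sxy/Sxx = 69.7/77.2 = 0.902850
a = ȳ − b·x̄ = 30.4 − 0.902850·10.4 = 21.010363
Set a + b·x = 25.2: x = (25.2 − 21.010363) / 0.902850 = 4.640459

4.640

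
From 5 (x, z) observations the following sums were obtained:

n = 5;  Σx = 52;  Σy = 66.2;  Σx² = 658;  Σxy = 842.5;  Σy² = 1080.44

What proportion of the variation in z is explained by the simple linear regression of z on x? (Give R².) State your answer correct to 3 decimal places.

Sxx = Σx² − (Σx)²/n = 658 − 540.8 = 117.2
Sxy = Σxy − (Σx)(Σy)/n = 842.5 − 688.48 = 154.02
Syy = Σy² − (Σy)²/n = 1080.44 − 876.488 = 203.952
R² = Sxy²/(Sxx·Syy) = (154.02)²/(117.2·203.952) = 0.992427

0.992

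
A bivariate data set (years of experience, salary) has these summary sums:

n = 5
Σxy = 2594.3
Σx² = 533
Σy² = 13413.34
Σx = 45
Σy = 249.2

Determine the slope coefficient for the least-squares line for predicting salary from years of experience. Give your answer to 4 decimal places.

2.7461

Sxx = Σx² − (Σx)²/n = 533 − 405 = 128
Sxy = Σxy − (Σx)(Σy)/n = 2594.3 − 2242.8 = 351.5
b = Sxy/Sxx = 351.5/128 = 2.746094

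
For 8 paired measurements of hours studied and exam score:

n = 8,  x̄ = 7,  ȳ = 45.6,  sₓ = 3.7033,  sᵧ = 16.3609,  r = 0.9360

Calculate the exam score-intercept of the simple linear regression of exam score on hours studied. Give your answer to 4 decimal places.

16.6538

b = r · sᵧ/sₓ = 0.936 · 16.3609/3.7033 = 4.135177
a = ȳ − b·x̄ = 45.6 − 4.135177·7 = 16.653758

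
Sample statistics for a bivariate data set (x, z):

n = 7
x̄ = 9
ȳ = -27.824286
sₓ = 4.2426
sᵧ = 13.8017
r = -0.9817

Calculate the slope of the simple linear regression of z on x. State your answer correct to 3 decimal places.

b = r · sᵧ/sₓ = -0.9817 · 13.8017/4.2426 = -3.193591

-3.194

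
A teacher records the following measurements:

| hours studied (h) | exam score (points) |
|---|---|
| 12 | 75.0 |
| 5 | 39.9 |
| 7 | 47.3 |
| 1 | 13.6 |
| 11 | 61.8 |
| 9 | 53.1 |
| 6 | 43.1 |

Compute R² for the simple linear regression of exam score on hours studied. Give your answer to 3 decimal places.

0.969

n = 7, Σx = 51, Σy = 333.8, Σxy = 2860.5, Σx² = 457, Σy² = 18135.72
Sxx = Σx² − (Σx)²/n = 457 − 371.571429 = 85.428571
Sxy = Σxy − (Σx)(Σy)/n = 2860.5 − 2431.971429 = 428.528571
Syy = Σy² − (Σy)²/n = 18135.72 − 15917.491429 = 2218.228571
R² = Sxy²/(Sxx·Syy) = (428.528571)²/(85.428571·2218.228571) = 0.969059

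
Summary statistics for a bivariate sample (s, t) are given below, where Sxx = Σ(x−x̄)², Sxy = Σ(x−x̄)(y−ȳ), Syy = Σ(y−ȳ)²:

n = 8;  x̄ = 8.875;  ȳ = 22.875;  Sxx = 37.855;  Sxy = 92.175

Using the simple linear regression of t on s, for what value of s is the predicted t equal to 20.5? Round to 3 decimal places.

7.900

b = Sxy/Sxx = 92.175/37.855 = 2.434949
a = ȳ − b·x̄ = 22.875 − 2.434949·8.875 = 1.264826
Set a + b·x = 20.5: x = (20.5 − 1.264826) / 2.434949 = 7.899620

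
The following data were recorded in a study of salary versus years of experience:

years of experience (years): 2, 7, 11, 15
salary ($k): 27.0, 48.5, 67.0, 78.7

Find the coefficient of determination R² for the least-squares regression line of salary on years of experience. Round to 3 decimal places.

0.993

n = 4, Σx = 35, Σy = 221.2, Σxy = 2311, Σx² = 399, Σy² = 13763.94
Sxx = Σx² − (Σx)²/n = 399 − 306.25 = 92.75
Sxy = Σxy − (Σx)(Σy)/n = 2311 − 1935.5 = 375.5
Syy = Σy² − (Σy)²/n = 13763.94 − 12232.36 = 1531.58
R² = Sxy²/(Sxx·Syy) = (375.5)²/(92.75·1531.58) = 0.992582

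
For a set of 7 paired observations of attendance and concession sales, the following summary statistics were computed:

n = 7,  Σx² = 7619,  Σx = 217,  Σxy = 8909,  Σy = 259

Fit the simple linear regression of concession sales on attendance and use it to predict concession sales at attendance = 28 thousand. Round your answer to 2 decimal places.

34.04

Sxx = Σx² − (Σx)²/n = 7619 − 6727 = 892
Sxy = Σxy − (Σx)(Σy)/n = 8909 − 8029 = 880
b = Sxy/Sxx = 880/892 = 0.986547
a = ȳ − b·x̄ = 37 − 0.986547·31 = 6.417040
ŷ(28) = a + b·28 = 6.417040 + 0.986547·28 = 34.040359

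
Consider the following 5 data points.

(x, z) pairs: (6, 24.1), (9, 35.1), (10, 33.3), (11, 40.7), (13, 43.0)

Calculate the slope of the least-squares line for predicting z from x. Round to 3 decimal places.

n = 5, Σx = 49, Σy = 176.2, Σxy = 1800.2, Σx² = 507
Sxx = Σx² − (Σx)²/n = 507 − 480.2 = 26.8
Sxy = Σxy − (Σx)(Σy)/n = 1800.2 − 1726.76 = 73.44
b = Sxy/Sxx = 73.44/26.8 = 2.740299

2.740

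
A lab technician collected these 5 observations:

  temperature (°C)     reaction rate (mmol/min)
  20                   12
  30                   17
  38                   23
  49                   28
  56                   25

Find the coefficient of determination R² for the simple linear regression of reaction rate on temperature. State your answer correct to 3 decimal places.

n = 5, Σx = 193, Σy = 105, Σxy = 4396, Σx² = 8281, Σy² = 2371
Sxx = Σx² − (Σx)²/n = 8281 − 7449.8 = 831.2
Sxy = Σxy − (Σx)(Σy)/n = 4396 − 4053 = 343
Syy = Σy² − (Σy)²/n = 2371 − 2205 = 166
R² = Sxy²/(Sxx·Syy) = (343)²/(831.2·166) = 0.852658

0.853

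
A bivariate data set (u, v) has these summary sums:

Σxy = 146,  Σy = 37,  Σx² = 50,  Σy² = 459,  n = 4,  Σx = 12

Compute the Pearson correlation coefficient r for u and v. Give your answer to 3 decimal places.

Sxx = Σx² − (Σx)²/n = 50 − 36 = 14
Sxy = Σxy − (Σx)(Σy)/n = 146 − 111 = 35
Syy = Σy² − (Σy)²/n = 459 − 342.25 = 116.75
r = Sxy/√(Sxx·Syy) = 35/√(1634.5) = 35/40.428950 = 0.865716

0.866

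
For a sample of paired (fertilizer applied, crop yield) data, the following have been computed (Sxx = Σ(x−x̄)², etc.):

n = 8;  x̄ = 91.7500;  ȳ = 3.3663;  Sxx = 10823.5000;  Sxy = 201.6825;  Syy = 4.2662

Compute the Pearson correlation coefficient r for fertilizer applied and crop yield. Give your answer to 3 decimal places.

r = Sxy/√(Sxx·Syy) = 201.6825/√(46175.2157) = 201.6825/214.884191 = 0.938564

0.939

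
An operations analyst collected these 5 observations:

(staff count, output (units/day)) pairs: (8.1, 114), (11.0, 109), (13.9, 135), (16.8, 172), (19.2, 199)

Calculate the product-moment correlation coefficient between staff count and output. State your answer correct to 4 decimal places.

0.9459

n = 5, Σx = 69, Σy = 729, Σxy = 10709.3, Σx² = 1030.7, Σy² = 112287
Sxx = Σx² − (Σx)²/n = 1030.7 − 952.2 = 78.5
Sxy = Σxy − (Σx)(Σy)/n = 10709.3 − 10060.2 = 649.1
Syy = Σy² − (Σy)²/n = 112287 − 106288.2 = 5998.8
r = Sxy/√(Sxx·Syy) = 649.1/√(470905.8) = 649.1/686.225765 = 0.945899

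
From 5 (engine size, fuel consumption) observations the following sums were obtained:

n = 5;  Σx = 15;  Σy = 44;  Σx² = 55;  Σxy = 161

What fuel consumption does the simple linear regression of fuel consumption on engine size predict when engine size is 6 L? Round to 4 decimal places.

17.5000

Sxx = Σx² − (Σx)²/n = 55 − 45 = 10
Sxy = Σxy − (Σx)(Σy)/n = 161 − 132 = 29
b = Sxy/Sxx = 29/10 = 2.9
a = ȳ − b·x̄ = 8.8 − 2.9·3 = 0.1
ŷ(6) = a + b·6 = 0.1 + 2.9·6 = 17.5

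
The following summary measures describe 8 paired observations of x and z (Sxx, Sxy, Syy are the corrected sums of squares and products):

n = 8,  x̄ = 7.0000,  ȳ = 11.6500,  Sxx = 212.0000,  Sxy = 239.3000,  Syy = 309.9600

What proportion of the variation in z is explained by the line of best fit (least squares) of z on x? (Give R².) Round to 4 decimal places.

R² = Sxy²/(Sxx·Syy) = (239.3)²/(212·309.96) = 0.871453

0.8715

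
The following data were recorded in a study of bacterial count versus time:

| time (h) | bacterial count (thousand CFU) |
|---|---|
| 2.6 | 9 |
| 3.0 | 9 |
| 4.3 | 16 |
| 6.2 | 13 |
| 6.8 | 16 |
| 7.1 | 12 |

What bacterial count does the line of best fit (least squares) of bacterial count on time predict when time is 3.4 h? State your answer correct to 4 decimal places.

10.9447

n = 6, Σx = 30, Σy = 75, Σxy = 393.8, Σx² = 169.34
Sxx = Σx² − (Σx)²/n = 169.34 − 150 = 19.34
Sxy = Σxy − (Σx)(Σy)/n = 393.8 − 375 = 18.8
b = Sxy/Sxx = 18.8/19.34 = 0.972079
a = ȳ − b·x̄ = 12.5 − 0.972079·5 = 7.639607
ŷ(3.4) = a + b·3.4 = 7.639607 + 0.972079·3.4 = 10.944674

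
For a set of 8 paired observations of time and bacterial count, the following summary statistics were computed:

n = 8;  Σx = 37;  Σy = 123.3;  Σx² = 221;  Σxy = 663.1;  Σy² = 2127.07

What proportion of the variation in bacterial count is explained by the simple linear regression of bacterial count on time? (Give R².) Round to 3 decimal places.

Sxx = Σx² − (Σx)²/n = 221 − 171.125 = 49.875
Sxy = Σxy − (Σx)(Σy)/n = 663.1 − 570.2625 = 92.8375
Syy = Σy² − (Σy)²/n = 2127.07 − 1900.36125 = 226.70875
R² = Sxy²/(Sxx·Syy) = (92.8375)²/(49.875·226.70875) = 0.762247

0.762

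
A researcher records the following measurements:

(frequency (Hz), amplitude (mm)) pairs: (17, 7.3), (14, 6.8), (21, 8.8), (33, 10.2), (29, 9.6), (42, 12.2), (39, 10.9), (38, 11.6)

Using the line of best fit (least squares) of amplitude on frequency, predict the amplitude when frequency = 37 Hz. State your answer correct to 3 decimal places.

11.086

n = 8, Σx = 233, Σy = 77.4, Σxy = 2397.4, Σx² = 7585
Sxx = Σx² − (Σx)²/n = 7585 − 6786.125 = 798.875
Sxy = Σxy − (Σx)(Σy)/n = 2397.4 − 2254.275 = 143.125
b = Sxy/Sxx = 143.125/798.875 = 0.179158
a = ȳ − b·x̄ = 9.675 − 0.179158·29.125 = 4.457018
ŷ(37) = a + b·37 = 4.457018 + 0.179158·37 = 11.085871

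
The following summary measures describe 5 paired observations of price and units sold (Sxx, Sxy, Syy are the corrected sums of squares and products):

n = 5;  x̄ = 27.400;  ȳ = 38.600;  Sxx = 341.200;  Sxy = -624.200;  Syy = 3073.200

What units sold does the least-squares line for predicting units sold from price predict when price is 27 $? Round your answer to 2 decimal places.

b = Sxy/Sxx = -624.2/341.2 = -1.829426
a = ȳ − b·x̄ = 38.6 − (-1.829426)·27.4 = 88.726260
ŷ(27) = a + b·27 = 88.726260 + (-1.829426)·27 = 39.331770

39.33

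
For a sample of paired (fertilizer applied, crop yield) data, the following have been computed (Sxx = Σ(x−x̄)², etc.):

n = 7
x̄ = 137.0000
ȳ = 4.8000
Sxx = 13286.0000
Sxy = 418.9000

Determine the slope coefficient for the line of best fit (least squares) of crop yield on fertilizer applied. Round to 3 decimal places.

0.032

b = Sxy/Sxx = 418.9/13286 = 0.031529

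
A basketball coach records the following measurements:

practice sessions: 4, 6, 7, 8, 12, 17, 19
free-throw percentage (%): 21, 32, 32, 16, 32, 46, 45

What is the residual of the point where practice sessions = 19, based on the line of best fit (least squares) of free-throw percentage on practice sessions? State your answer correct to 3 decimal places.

-0.569

n = 7, Σx = 73, Σy = 224, Σxy = 2649, Σx² = 959
Sxx = Σx² − (Σx)²/n = 959 − 761.285714 = 197.714286
Sxy = Σxy − (Σx)(Σy)/n = 2649 − 2336 = 313
b = Sxy/Sxx = 313/197.714286 = 1.583092
a = ȳ − b·x̄ = 32 − 1.583092·10.428571 = 15.490607
ŷ(19) = 15.490607 + 1.583092·19 = 45.569364
residual = y − ŷ = 45 − 45.569364 = -0.569364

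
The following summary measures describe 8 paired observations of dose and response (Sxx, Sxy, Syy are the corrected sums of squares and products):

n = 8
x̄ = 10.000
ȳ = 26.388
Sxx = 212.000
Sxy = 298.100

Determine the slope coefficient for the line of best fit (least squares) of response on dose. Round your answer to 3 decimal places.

1.406

b = Sxy/Sxx = 298.1/212 = 1.406132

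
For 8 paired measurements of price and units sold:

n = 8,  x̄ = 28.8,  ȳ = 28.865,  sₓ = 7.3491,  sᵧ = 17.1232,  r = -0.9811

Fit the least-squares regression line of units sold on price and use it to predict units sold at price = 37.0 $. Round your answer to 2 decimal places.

10.12

b = r · sᵧ/sₓ = -0.9811 · 17.1232/7.3491 = -2.285936
a = ȳ − b·x̄ = 28.865 − (-2.285936)·28.8 = 94.699954
ŷ(37.0) = a + b·37.0 = 94.699954 + (-2.285936)·37 = 10.120326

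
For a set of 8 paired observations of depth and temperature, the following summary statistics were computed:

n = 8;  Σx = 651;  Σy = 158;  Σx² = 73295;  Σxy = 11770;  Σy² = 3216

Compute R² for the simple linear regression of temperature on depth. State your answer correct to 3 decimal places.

Sxx = Σx² − (Σx)²/n = 73295 − 52975.125 = 20319.875
Sxy = Σxy − (Σx)(Σy)/n = 11770 − 12857.25 = -1087.25
Syy = Σy² − (Σy)²/n = 3216 − 3120.5 = 95.5
R² = Sxy²/(Sxx·Syy) = (-1087.25)²/(20319.875·95.5) = 0.609164

0.609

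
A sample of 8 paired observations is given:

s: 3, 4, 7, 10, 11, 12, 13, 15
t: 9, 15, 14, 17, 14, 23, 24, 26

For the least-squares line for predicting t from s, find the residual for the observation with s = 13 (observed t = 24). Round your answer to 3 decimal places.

n = 8, Σx = 75, Σy = 142, Σxy = 1487, Σx² = 833
Sxx = Σx² − (Σx)²/n = 833 − 703.125 = 129.875
Sxy = Σxy − (Σx)(Σy)/n = 1487 − 1331.25 = 155.75
b = Sxy/Sxx = 155.75/129.875 = 1.199230
a = ȳ − b·x̄ = 17.75 − 1.199230·9.375 = 6.507218
ŷ(13) = 6.507218 + 1.199230·13 = 22.097209
residual = y − ŷ = 24 − 22.097209 = 1.902791

1.903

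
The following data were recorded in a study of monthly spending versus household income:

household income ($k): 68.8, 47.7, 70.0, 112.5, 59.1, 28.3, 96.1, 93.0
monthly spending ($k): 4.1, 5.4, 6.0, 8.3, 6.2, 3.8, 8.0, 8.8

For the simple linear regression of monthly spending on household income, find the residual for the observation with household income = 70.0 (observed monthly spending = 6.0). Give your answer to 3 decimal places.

n = 8, Σx = 575.5, Σy = 50.6, Σxy = 3954.57, Σx² = 46742.89
Sxx = Σx² − (Σx)²/n = 46742.89 − 41400.03125 = 5342.85875
Sxy = Σxy − (Σx)(Σy)/n = 3954.57 − 3640.0375 = 314.5325
b = Sxy/Sxx = 314.5325/5342.85875 = 0.058870
a = ȳ − b·x̄ = 6.325 − 0.058870·71.9375 = 2.090061
ŷ(70.0) = 2.090061 + 0.058870·70 = 6.210940
residual = y − ŷ = 6.0 − 6.210940 = -0.210940

-0.211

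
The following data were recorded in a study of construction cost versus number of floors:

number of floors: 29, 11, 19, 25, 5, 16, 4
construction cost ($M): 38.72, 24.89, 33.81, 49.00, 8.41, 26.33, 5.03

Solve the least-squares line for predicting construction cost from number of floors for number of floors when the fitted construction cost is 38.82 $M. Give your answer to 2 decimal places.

n = 7, Σx = 109, Σy = 186.19, Σxy = 3747.51, Σx² = 2245
Sxx = Σx² − (Σx)²/n = 2245 − 1697.285714 = 547.714286
Sxy = Σxy − (Σx)(Σy)/n = 3747.51 − 2899.244286 = 848.265714
b = Sxy/Sxx = 848.265714/547.714286 = 1.548738
a = ȳ − b·x̄ = 26.598571 − 1.548738·15.571429 = 2.482514
Set a + b·x = 38.82: x = (38.82 − 2.482514) / 1.548738 = 23.462648

23.46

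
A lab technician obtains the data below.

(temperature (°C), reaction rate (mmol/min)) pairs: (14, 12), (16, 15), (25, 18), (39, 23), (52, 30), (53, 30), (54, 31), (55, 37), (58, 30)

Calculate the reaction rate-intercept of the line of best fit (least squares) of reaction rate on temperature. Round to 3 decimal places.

6.427

n = 9, Σx = 366, Σy = 226, Σxy = 10354, Σx² = 17416
Sxx = Σx² − (Σx)²/n = 17416 − 14884 = 2532
Sxy = Σxy − (Σx)(Σy)/n = 10354 − 9190.666667 = 1163.333333
b = Sxy/Sxx = 1163.333333/2532 = 0.459452
a = ȳ − b·x̄ = 25.111111 − 0.459452·40.666667 = 6.426716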